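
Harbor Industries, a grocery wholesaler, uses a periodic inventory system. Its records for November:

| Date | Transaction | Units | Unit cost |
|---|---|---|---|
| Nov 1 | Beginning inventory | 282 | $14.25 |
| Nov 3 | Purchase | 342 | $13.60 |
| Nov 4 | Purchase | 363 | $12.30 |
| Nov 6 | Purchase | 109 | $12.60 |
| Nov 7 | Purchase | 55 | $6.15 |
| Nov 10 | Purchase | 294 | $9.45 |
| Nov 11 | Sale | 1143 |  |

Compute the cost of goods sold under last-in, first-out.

COGS = $13,334.05

Nov 11, 1143 sold [LIFO — newest first]: 294 @ $9.45 + 55 @ $6.15 + 109 @ $12.60 + 363 @ $12.30 + 322 @ $13.60 = $13,334.05
Ending inventory: 282 @ $14.25 + 20 @ $13.60 = $4,290.50
Check: goods available $17,624.55 = COGS $13,334.05 + ending $4,290.50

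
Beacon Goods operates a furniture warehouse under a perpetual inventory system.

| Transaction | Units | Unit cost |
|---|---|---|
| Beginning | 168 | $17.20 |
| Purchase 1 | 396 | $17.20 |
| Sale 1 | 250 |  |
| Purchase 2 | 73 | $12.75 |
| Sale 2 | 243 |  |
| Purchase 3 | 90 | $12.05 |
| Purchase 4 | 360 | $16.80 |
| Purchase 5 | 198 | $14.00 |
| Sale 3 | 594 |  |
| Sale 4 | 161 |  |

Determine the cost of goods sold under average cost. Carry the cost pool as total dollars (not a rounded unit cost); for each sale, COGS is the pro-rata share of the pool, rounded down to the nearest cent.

COGS = $19,963.27

After Beginning: 168 on hand, pool $2,889.60 (≈ $17.2000 each)
After Purchase 1: 564 on hand, pool $9,700.80 (≈ $17.2000 each)
Sale 1, sell 250: 250/564 × $9,700.80 → $4,300.00
After Purchase 2: 387 on hand, pool $6,331.55 (≈ $16.3606 each)
Sale 2, sell 243: 243/387 × $6,331.55 → $3,975.62
After Purchase 3: 234 on hand, pool $3,440.43 (≈ $14.7027 each)
After Purchase 4: 594 on hand, pool $9,488.43 (≈ $15.9738 each)
After Purchase 5: 792 on hand, pool $12,260.43 (≈ $15.4803 each)
Sale 3, sell 594: 594/792 × $12,260.43 → $9,195.32
Sale 4, sell 161: 161/198 × $3,065.11 → $2,492.33
Total COGS = $4,300.00 + $3,975.62 + $9,195.32 + $2,492.33 = $19,963.27
Ending inventory (cost pool remaining) = $572.78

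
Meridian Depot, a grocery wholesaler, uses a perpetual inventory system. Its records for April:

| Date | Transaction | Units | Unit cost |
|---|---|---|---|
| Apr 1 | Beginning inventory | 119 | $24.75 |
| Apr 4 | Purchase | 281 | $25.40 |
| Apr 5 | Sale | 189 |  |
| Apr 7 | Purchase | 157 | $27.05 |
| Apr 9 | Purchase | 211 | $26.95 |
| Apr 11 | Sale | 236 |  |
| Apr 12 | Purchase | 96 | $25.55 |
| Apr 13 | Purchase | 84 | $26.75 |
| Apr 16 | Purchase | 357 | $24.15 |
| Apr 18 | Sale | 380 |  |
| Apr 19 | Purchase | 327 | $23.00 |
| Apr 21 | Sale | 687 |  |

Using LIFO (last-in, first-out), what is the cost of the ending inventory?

Ending inventory = $3,478.65

Apr 5, 189 sold [LIFO — newest first]: 189 @ $25.40 = $4,800.60
Apr 11, 236 sold [LIFO — newest first]: 211 @ $26.95 + 25 @ $27.05 = $6,362.70
Apr 18, 380 sold [LIFO — newest first]: 357 @ $24.15 + 23 @ $26.75 = $9,236.80
Apr 21, 687 sold [LIFO — newest first]: 327 @ $23.00 + 61 @ $26.75 + 96 @ $25.55 + 132 @ $27.05 + 71 @ $25.40 = $16,979.55
Total COGS = $4,800.60 + $6,362.70 + $9,236.80 + $16,979.55 = $37,379.65
Ending inventory: 119 @ $24.75 + 21 @ $25.40 = $3,478.65
Check: goods available $40,858.30 = COGS $37,379.65 + ending $3,478.65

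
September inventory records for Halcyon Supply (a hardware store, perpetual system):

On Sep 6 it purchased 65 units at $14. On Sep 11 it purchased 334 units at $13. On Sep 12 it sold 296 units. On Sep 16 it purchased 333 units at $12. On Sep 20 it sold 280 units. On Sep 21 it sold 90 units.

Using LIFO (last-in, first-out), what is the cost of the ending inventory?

Sep 12, 296 sold [LIFO — newest first]: 296 @ $13 = $3,848
Sep 20, 280 sold [LIFO — newest first]: 280 @ $12 = $3,360
Sep 21, 90 sold [LIFO — newest first]: 53 @ $12 + 37 @ $13 = $1,117
Total COGS = $3,848 + $3,360 + $1,117 = $8,325
Ending inventory: 65 @ $14 + 1 @ $13 = $923
Check: goods available $9,248 = COGS $8,325 + ending $923

Ending inventory = $923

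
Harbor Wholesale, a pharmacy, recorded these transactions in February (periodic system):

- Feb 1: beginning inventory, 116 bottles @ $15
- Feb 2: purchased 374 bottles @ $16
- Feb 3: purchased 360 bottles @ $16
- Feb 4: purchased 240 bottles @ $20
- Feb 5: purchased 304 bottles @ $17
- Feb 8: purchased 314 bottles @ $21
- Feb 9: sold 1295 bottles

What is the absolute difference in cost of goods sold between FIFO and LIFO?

FIFO COGS: 116 @ $15 + 374 @ $16 + 360 @ $16 + 240 @ $20 + 205 @ $17 = $21,769
LIFO COGS: 314 @ $21 + 304 @ $17 + 240 @ $20 + 360 @ $16 + 77 @ $16 = $23,554
Difference = |$21,769 − $23,554| = $1,785

$1,785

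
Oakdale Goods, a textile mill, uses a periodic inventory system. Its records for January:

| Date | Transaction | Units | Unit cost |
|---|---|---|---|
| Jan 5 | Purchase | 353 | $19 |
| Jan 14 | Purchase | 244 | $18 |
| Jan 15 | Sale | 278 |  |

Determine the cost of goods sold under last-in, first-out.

COGS = $5,038

Jan 15, 278 sold [LIFO — newest first]: 244 @ $18 + 34 @ $19 = $5,038
Ending inventory: 319 @ $19 = $6,061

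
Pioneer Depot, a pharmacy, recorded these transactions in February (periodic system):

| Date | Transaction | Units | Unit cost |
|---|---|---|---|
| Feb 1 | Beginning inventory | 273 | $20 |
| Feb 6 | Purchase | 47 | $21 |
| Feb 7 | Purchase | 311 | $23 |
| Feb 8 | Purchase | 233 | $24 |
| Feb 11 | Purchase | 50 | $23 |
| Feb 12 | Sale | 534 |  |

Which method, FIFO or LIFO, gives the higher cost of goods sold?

FIFO COGS: 273 @ $20 + 47 @ $21 + 214 @ $23 = $11,369
LIFO COGS: 50 @ $23 + 233 @ $24 + 251 @ $23 = $12,515

LIFO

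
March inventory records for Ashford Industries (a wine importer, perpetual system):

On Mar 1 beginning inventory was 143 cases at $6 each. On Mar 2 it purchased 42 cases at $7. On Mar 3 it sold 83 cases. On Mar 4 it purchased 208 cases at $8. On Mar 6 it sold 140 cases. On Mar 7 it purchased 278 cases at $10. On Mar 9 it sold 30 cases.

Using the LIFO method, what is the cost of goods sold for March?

Mar 3, 83 sold [LIFO — newest first]: 42 @ $7 + 41 @ $6 = $540
Mar 6, 140 sold [LIFO — newest first]: 140 @ $8 = $1,120
Mar 9, 30 sold [LIFO — newest first]: 30 @ $10 = $300
Total COGS = $540 + $1,120 + $300 = $1,960
Ending inventory: 102 @ $6 + 68 @ $8 + 248 @ $10 = $3,636

COGS = $1,960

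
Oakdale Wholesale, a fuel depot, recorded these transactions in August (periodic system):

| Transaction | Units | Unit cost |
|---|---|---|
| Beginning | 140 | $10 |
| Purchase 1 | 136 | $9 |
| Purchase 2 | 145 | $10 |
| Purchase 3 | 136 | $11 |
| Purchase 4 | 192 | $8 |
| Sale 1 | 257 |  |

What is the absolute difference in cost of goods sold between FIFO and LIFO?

$202

FIFO COGS: 140 @ $10 + 117 @ $9 = $2,453
LIFO COGS: 192 @ $8 + 65 @ $11 = $2,251
Difference = |$2,453 − $2,251| = $202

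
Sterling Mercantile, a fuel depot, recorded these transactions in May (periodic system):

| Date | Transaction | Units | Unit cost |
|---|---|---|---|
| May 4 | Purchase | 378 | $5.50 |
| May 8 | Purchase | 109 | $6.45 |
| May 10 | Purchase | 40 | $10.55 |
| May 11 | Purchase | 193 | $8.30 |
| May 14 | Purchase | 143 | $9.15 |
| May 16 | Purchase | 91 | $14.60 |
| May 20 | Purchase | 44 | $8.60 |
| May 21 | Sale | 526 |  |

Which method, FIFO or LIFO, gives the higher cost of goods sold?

LIFO

FIFO COGS: 378 @ $5.50 + 109 @ $6.45 + 39 @ $10.55 = $3,193.50
LIFO COGS: 44 @ $8.60 + 91 @ $14.60 + 143 @ $9.15 + 193 @ $8.30 + 40 @ $10.55 + 15 @ $6.45 = $5,136.10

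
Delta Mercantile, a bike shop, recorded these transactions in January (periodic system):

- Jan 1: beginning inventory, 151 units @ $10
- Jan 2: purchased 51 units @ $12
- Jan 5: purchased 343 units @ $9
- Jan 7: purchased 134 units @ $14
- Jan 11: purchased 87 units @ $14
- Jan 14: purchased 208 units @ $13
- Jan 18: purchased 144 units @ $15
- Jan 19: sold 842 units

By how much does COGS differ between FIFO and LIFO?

FIFO COGS: 151 @ $10 + 51 @ $12 + 343 @ $9 + 134 @ $14 + 87 @ $14 + 76 @ $13 = $9,291
LIFO COGS: 144 @ $15 + 208 @ $13 + 87 @ $14 + 134 @ $14 + 269 @ $9 = $10,379
Difference = |$9,291 − $10,379| = $1,088

$1,088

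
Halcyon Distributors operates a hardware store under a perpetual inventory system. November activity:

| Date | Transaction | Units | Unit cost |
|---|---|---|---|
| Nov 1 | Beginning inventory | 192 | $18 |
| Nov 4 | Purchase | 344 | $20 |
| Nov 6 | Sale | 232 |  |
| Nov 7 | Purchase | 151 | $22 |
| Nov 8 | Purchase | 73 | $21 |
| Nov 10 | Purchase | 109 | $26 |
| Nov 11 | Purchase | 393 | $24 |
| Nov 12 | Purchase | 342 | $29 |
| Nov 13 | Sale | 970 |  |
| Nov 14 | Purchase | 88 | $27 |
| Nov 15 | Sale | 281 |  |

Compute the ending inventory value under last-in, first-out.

Nov 6, 232 sold [LIFO — newest first]: 232 @ $20 = $4,640
Nov 13, 970 sold [LIFO — newest first]: 342 @ $29 + 393 @ $24 + 109 @ $26 + 73 @ $21 + 53 @ $22 = $24,883
Nov 15, 281 sold [LIFO — newest first]: 88 @ $27 + 98 @ $22 + 95 @ $20 = $6,432
Total COGS = $4,640 + $24,883 + $6,432 = $35,955
Ending inventory: 192 @ $18 + 17 @ $20 = $3,796

Ending inventory = $3,796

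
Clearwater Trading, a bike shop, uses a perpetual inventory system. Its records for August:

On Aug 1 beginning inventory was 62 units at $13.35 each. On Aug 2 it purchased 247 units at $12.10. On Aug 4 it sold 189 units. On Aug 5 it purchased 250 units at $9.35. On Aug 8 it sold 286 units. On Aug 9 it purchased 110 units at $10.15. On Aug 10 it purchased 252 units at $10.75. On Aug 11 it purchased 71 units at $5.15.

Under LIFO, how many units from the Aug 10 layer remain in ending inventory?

252

Aug 4, 189 sold [LIFO — newest first]: 189 @ $12.10 = $2,286.90
Aug 8, 286 sold [LIFO — newest first]: 250 @ $9.35 + 36 @ $12.10 = $2,773.10
Total COGS = $2,286.90 + $2,773.10 = $5,060.00
Ending inventory: 62 @ $13.35 + 22 @ $12.10 + 110 @ $10.15 + 252 @ $10.75 + 71 @ $5.15 = $5,285.05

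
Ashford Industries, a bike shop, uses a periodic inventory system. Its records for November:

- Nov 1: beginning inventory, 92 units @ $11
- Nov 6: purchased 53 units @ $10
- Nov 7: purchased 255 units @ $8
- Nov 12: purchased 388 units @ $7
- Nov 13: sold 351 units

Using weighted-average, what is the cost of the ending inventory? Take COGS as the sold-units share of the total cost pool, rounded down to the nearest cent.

Ending inventory = $3,492.68

Nov 13, sell 351: 351/788 × $6,298.00 → $2,805.32
Ending inventory (cost pool remaining) = $3,492.68
Check: goods available $6,298.00 = COGS $2,805.32 + ending $3,492.68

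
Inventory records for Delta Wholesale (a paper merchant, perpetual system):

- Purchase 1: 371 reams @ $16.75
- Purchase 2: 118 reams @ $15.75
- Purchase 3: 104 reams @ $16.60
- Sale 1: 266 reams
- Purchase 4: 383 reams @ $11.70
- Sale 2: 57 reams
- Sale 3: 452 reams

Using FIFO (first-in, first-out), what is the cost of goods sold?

COGS = $11,928.55

Sale 1 (266) [FIFO — oldest first]: 266 @ $16.75 = $4,455.50
Sale 2 (57) [FIFO — oldest first]: 57 @ $16.75 = $954.75
Sale 3 (452) [FIFO — oldest first]: 48 @ $16.75 + 118 @ $15.75 + 104 @ $16.60 + 182 @ $11.70 = $6,518.30
Total COGS = $4,455.50 + $954.75 + $6,518.30 = $11,928.55
Ending inventory: 201 @ $11.70 = $2,351.70
Check: goods available $14,280.25 = COGS $11,928.55 + ending $2,351.70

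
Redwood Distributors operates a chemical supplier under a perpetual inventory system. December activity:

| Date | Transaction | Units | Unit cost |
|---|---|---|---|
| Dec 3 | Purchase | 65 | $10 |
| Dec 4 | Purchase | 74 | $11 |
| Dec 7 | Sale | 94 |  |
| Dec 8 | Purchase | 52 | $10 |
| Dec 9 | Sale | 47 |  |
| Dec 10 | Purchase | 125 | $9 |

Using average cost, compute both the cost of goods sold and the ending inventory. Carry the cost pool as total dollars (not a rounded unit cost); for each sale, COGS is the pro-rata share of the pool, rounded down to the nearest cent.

After Dec 3: 65 on hand, pool $650.00 (≈ $10.0000 each)
After Dec 4: 139 on hand, pool $1,464.00 (≈ $10.5324 each)
Dec 7, sell 94: 94/139 × $1,464.00 → $990.04
After Dec 8: 97 on hand, pool $993.96 (≈ $10.2470 each)
Dec 9, sell 47: 47/97 × $993.96 → $481.60
After Dec 10: 175 on hand, pool $1,637.36 (≈ $9.3563 each)
Total COGS = $990.04 + $481.60 = $1,471.64
Ending inventory (cost pool remaining) = $1,637.36
Check: goods available $3,109.00 = COGS $1,471.64 + ending $1,637.36

COGS = $1,471.64; ending inventory = $1,637.36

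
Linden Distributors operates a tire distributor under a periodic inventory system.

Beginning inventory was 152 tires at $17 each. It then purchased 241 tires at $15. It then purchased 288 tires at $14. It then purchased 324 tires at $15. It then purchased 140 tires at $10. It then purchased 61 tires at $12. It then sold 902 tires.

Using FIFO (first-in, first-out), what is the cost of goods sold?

Sale 1 (902) [FIFO — oldest first]: 152 @ $17 + 241 @ $15 + 288 @ $14 + 221 @ $15 = $13,546
Ending inventory: 103 @ $15 + 140 @ $10 + 61 @ $12 = $3,677
Check: goods available $17,223 = COGS $13,546 + ending $3,677

COGS = $13,546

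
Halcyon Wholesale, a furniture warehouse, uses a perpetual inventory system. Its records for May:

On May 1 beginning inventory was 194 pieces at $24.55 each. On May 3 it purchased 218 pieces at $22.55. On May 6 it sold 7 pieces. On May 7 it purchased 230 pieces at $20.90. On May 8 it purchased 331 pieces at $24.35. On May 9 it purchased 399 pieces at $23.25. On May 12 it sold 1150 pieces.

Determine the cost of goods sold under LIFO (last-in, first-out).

COGS = $26,585.95

May 6, 7 sold [LIFO — newest first]: 7 @ $22.55 = $157.85
May 12, 1150 sold [LIFO — newest first]: 399 @ $23.25 + 331 @ $24.35 + 230 @ $20.90 + 190 @ $22.55 = $26,428.10
Total COGS = $157.85 + $26,428.10 = $26,585.95
Ending inventory: 194 @ $24.55 + 21 @ $22.55 = $5,236.25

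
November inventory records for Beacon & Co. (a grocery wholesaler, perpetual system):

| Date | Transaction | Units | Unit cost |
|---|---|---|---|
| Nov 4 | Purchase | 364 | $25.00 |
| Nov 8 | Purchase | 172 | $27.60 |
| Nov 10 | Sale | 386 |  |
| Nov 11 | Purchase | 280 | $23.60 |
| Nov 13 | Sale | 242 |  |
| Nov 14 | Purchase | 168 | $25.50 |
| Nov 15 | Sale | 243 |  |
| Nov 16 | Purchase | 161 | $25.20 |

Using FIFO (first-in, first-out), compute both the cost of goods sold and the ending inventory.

Nov 10, 386 sold [FIFO — oldest first]: 364 @ $25.00 + 22 @ $27.60 = $9,707.20
Nov 13, 242 sold [FIFO — oldest first]: 150 @ $27.60 + 92 @ $23.60 = $6,311.20
Nov 15, 243 sold [FIFO — oldest first]: 188 @ $23.60 + 55 @ $25.50 = $5,839.30
Total COGS = $9,707.20 + $6,311.20 + $5,839.30 = $21,857.70
Ending inventory: 113 @ $25.50 + 161 @ $25.20 = $6,938.70

COGS = $21,857.70; ending inventory = $6,938.70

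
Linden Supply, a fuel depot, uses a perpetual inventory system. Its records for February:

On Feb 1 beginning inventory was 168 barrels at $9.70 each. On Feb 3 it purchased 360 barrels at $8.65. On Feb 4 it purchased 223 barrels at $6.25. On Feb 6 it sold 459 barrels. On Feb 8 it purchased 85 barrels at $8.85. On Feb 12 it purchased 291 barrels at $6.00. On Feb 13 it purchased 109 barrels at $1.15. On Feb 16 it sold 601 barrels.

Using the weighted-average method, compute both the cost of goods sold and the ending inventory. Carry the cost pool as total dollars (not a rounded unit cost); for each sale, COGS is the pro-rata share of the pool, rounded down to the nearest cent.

After Feb 1: 168 on hand, pool $1,629.60 (≈ $9.7000 each)
After Feb 3: 528 on hand, pool $4,743.60 (≈ $8.9841 each)
After Feb 4: 751 on hand, pool $6,137.35 (≈ $8.1722 each)
Feb 6, sell 459: 459/751 × $6,137.35 → $3,751.05
After Feb 8: 377 on hand, pool $3,138.55 (≈ $8.3251 each)
After Feb 12: 668 on hand, pool $4,884.55 (≈ $7.3122 each)
After Feb 13: 777 on hand, pool $5,009.90 (≈ $6.4477 each)
Feb 16, sell 601: 601/777 × $5,009.90 → $3,875.09
Total COGS = $3,751.05 + $3,875.09 = $7,626.14
Ending inventory (cost pool remaining) = $1,134.81

COGS = $7,626.14; ending inventory = $1,134.81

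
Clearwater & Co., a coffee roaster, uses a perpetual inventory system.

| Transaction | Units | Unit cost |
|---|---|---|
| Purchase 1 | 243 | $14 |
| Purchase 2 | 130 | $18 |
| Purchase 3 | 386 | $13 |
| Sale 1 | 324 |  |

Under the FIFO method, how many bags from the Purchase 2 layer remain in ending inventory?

Sale 1 (324) [FIFO — oldest first]: 243 @ $14 + 81 @ $18 = $4,860
Ending inventory: 49 @ $18 + 386 @ $13 = $5,900

49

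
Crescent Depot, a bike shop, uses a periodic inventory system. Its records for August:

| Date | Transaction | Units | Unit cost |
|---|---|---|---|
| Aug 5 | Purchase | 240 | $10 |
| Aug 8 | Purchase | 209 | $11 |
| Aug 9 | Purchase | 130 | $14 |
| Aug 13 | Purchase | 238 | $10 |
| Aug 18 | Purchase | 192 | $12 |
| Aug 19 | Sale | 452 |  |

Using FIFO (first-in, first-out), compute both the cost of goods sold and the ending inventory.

Aug 19, 452 sold [FIFO — oldest first]: 240 @ $10 + 209 @ $11 + 3 @ $14 = $4,741
Ending inventory: 127 @ $14 + 238 @ $10 + 192 @ $12 = $6,462

COGS = $4,741; ending inventory = $6,462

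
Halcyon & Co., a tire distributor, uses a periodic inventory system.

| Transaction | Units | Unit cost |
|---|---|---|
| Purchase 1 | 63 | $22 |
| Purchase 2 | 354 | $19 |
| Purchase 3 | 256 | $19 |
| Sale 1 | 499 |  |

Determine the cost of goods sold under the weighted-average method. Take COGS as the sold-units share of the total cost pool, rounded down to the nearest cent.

Sale 1, sell 499: 499/673 × $12,976.00 → $9,621.13
Ending inventory (cost pool remaining) = $3,354.87

COGS = $9,621.13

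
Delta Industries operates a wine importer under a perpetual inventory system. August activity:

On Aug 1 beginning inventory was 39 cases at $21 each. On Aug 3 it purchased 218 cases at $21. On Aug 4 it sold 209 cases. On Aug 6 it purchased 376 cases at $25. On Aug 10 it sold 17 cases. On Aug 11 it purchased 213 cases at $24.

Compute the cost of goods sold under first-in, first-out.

COGS = $4,746

Aug 4, 209 sold [FIFO — oldest first]: 39 @ $21 + 170 @ $21 = $4,389
Aug 10, 17 sold [FIFO — oldest first]: 17 @ $21 = $357
Total COGS = $4,389 + $357 = $4,746
Ending inventory: 31 @ $21 + 376 @ $25 + 213 @ $24 = $15,163
Check: goods available $19,909 = COGS $4,746 + ending $15,163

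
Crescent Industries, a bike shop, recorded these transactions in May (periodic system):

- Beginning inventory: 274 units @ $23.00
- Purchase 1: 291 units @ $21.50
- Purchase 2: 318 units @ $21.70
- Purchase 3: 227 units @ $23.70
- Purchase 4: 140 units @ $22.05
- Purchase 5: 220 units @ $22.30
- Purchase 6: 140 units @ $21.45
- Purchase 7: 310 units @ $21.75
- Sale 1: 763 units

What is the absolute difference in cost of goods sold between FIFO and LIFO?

$152.95

FIFO COGS: 274 @ $23.00 + 291 @ $21.50 + 198 @ $21.70 = $16,855.10
LIFO COGS: 310 @ $21.75 + 140 @ $21.45 + 220 @ $22.30 + 93 @ $22.05 = $16,702.15
Difference = |$16,855.10 − $16,702.15| = $152.95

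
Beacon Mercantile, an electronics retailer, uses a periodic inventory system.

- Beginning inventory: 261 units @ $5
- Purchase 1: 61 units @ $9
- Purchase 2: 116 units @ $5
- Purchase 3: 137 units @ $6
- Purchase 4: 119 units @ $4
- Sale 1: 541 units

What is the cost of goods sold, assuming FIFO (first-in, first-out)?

COGS = $3,052

Sale 1 (541) [FIFO — oldest first]: 261 @ $5 + 61 @ $9 + 116 @ $5 + 103 @ $6 = $3,052
Ending inventory: 34 @ $6 + 119 @ $4 = $680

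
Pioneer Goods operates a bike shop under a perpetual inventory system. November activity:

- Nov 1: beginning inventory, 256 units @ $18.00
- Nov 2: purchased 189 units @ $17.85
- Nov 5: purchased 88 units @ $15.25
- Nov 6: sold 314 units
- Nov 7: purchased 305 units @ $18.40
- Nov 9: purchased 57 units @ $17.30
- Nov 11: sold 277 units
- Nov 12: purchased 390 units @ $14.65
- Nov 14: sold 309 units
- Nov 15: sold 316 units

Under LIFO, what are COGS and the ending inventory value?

COGS = $20,393.25; ending inventory = $1,242.00

Nov 6, 314 sold [LIFO — newest first]: 88 @ $15.25 + 189 @ $17.85 + 37 @ $18.00 = $5,381.65
Nov 11, 277 sold [LIFO — newest first]: 57 @ $17.30 + 220 @ $18.40 = $5,034.10
Nov 14, 309 sold [LIFO — newest first]: 309 @ $14.65 = $4,526.85
Nov 15, 316 sold [LIFO — newest first]: 81 @ $14.65 + 85 @ $18.40 + 150 @ $18.00 = $5,450.65
Total COGS = $5,381.65 + $5,034.10 + $4,526.85 + $5,450.65 = $20,393.25
Ending inventory: 69 @ $18.00 = $1,242.00
Check: goods available $21,635.25 = COGS $20,393.25 + ending $1,242.00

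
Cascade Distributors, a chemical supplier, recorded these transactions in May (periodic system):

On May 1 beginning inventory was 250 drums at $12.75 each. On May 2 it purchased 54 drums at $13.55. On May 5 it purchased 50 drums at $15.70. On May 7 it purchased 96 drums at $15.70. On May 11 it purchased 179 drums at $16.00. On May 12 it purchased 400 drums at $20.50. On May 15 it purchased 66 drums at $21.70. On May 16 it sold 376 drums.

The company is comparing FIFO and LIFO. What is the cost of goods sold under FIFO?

FIFO COGS: 250 @ $12.75 + 54 @ $13.55 + 50 @ $15.70 + 22 @ $15.70 = $5,049.60
LIFO COGS: 66 @ $21.70 + 310 @ $20.50 = $7,787.20

COGS = $5,049.60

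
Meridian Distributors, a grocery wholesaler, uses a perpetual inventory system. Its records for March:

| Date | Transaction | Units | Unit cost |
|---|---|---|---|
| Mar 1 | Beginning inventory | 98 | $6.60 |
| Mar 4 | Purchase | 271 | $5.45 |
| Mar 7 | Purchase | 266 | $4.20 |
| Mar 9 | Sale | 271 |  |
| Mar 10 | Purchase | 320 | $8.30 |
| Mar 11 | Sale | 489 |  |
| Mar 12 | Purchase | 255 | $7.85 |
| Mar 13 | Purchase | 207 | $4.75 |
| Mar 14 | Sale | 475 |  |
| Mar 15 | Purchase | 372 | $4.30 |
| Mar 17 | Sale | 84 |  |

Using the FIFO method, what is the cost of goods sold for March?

Mar 9, 271 sold [FIFO — oldest first]: 98 @ $6.60 + 173 @ $5.45 = $1,589.65
Mar 11, 489 sold [FIFO — oldest first]: 98 @ $5.45 + 266 @ $4.20 + 125 @ $8.30 = $2,688.80
Mar 14, 475 sold [FIFO — oldest first]: 195 @ $8.30 + 255 @ $7.85 + 25 @ $4.75 = $3,739.00
Mar 17, 84 sold [FIFO — oldest first]: 84 @ $4.75 = $399.00
Total COGS = $1,589.65 + $2,688.80 + $3,739.00 + $399.00 = $8,416.45
Ending inventory: 98 @ $4.75 + 372 @ $4.30 = $2,065.10

COGS = $8,416.45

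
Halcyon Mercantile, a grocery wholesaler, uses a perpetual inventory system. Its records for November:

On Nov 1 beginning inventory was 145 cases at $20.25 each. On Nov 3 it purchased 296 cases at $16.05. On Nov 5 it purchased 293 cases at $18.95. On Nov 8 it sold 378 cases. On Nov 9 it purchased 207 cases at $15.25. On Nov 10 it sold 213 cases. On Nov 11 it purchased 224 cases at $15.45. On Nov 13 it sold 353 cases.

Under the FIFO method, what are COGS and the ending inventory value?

Nov 8, 378 sold [FIFO — oldest first]: 145 @ $20.25 + 233 @ $16.05 = $6,675.90
Nov 10, 213 sold [FIFO — oldest first]: 63 @ $16.05 + 150 @ $18.95 = $3,853.65
Nov 13, 353 sold [FIFO — oldest first]: 143 @ $18.95 + 207 @ $15.25 + 3 @ $15.45 = $5,912.95
Total COGS = $6,675.90 + $3,853.65 + $5,912.95 = $16,442.50
Ending inventory: 221 @ $15.45 = $3,414.45
Check: goods available $19,856.95 = COGS $16,442.50 + ending $3,414.45

COGS = $16,442.50; ending inventory = $3,414.45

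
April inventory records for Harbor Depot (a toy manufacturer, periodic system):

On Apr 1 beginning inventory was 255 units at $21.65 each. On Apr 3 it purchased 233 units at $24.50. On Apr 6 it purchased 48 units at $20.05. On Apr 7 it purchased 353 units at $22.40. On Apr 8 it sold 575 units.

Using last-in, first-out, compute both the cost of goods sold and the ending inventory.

COGS = $13,132.60; ending inventory = $6,966.25

Apr 8, 575 sold [LIFO — newest first]: 353 @ $22.40 + 48 @ $20.05 + 174 @ $24.50 = $13,132.60
Ending inventory: 255 @ $21.65 + 59 @ $24.50 = $6,966.25
Check: goods available $20,098.85 = COGS $13,132.60 + ending $6,966.25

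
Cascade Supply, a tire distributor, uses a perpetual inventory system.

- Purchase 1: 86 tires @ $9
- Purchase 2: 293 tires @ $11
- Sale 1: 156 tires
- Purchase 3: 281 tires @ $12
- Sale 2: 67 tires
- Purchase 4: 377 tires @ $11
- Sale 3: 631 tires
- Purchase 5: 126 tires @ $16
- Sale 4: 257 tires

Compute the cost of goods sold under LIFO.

Sale 1 (156) [LIFO — newest first]: 156 @ $11 = $1,716
Sale 2 (67) [LIFO — newest first]: 67 @ $12 = $804
Sale 3 (631) [LIFO — newest first]: 377 @ $11 + 214 @ $12 + 40 @ $11 = $7,155
Sale 4 (257) [LIFO — newest first]: 126 @ $16 + 97 @ $11 + 34 @ $9 = $3,389
Total COGS = $1,716 + $804 + $7,155 + $3,389 = $13,064
Ending inventory: 52 @ $9 = $468

COGS = $13,064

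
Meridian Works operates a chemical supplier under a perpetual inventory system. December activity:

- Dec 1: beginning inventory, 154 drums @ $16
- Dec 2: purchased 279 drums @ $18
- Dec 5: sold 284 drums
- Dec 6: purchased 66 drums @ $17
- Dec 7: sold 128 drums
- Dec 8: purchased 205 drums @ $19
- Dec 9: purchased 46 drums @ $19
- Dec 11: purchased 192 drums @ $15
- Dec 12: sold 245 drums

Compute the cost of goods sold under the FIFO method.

Dec 5, 284 sold [FIFO — oldest first]: 154 @ $16 + 130 @ $18 = $4,804
Dec 7, 128 sold [FIFO — oldest first]: 128 @ $18 = $2,304
Dec 12, 245 sold [FIFO — oldest first]: 21 @ $18 + 66 @ $17 + 158 @ $19 = $4,502
Total COGS = $4,804 + $2,304 + $4,502 = $11,610
Ending inventory: 47 @ $19 + 46 @ $19 + 192 @ $15 = $4,647

COGS = $11,610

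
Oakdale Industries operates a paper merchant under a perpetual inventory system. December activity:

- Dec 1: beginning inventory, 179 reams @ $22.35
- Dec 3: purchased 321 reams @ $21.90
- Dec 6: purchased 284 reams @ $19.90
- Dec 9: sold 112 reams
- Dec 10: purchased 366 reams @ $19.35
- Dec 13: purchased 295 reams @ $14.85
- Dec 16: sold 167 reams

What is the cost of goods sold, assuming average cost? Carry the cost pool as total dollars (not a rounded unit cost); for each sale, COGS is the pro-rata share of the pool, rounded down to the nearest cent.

After Dec 1: 179 on hand, pool $4,000.65 (≈ $22.3500 each)
After Dec 3: 500 on hand, pool $11,030.55 (≈ $22.0611 each)
After Dec 6: 784 on hand, pool $16,682.15 (≈ $21.2783 each)
Dec 9, sell 112: 112/784 × $16,682.15 → $2,383.16
After Dec 10: 1038 on hand, pool $21,381.09 (≈ $20.5984 each)
After Dec 13: 1333 on hand, pool $25,761.84 (≈ $19.3262 each)
Dec 16, sell 167: 167/1333 × $25,761.84 → $3,227.47
Total COGS = $2,383.16 + $3,227.47 = $5,610.63
Ending inventory (cost pool remaining) = $22,534.37

COGS = $5,610.63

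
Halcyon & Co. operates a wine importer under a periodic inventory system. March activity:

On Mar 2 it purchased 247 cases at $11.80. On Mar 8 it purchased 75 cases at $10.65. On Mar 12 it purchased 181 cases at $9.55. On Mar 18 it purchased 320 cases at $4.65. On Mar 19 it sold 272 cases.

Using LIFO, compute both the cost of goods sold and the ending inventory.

COGS = $1,264.80; ending inventory = $5,665.10

Mar 19, 272 sold [LIFO — newest first]: 272 @ $4.65 = $1,264.80
Ending inventory: 247 @ $11.80 + 75 @ $10.65 + 181 @ $9.55 + 48 @ $4.65 = $5,665.10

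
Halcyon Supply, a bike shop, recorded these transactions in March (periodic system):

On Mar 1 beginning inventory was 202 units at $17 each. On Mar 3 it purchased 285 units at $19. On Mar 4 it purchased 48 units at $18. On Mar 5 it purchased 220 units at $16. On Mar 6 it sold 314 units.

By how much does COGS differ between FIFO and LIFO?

$304

FIFO COGS: 202 @ $17 + 112 @ $19 = $5,562
LIFO COGS: 220 @ $16 + 48 @ $18 + 46 @ $19 = $5,258
Difference = |$5,562 − $5,258| = $304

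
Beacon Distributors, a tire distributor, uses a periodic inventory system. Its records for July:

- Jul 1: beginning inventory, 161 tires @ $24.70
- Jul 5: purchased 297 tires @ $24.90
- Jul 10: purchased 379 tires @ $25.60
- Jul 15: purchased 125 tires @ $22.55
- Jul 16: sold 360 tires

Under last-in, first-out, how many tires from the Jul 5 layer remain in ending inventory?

Jul 16, 360 sold [LIFO — newest first]: 125 @ $22.55 + 235 @ $25.60 = $8,834.75
Ending inventory: 161 @ $24.70 + 297 @ $24.90 + 144 @ $25.60 = $15,058.40
Check: goods available $23,893.15 = COGS $8,834.75 + ending $15,058.40

297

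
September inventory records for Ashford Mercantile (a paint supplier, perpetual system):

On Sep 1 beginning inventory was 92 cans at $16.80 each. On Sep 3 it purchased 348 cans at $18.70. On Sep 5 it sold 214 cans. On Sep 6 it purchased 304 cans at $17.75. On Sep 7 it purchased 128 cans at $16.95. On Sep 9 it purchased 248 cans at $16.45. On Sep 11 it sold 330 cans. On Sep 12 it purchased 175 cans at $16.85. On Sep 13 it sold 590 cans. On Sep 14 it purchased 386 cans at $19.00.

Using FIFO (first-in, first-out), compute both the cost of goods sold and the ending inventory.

COGS = $19,934.30; ending inventory = $10,046.85

Sep 5, 214 sold [FIFO — oldest first]: 92 @ $16.80 + 122 @ $18.70 = $3,827.00
Sep 11, 330 sold [FIFO — oldest first]: 226 @ $18.70 + 104 @ $17.75 = $6,072.20
Sep 13, 590 sold [FIFO — oldest first]: 200 @ $17.75 + 128 @ $16.95 + 248 @ $16.45 + 14 @ $16.85 = $10,035.10
Total COGS = $3,827.00 + $6,072.20 + $10,035.10 = $19,934.30
Ending inventory: 161 @ $16.85 + 386 @ $19.00 = $10,046.85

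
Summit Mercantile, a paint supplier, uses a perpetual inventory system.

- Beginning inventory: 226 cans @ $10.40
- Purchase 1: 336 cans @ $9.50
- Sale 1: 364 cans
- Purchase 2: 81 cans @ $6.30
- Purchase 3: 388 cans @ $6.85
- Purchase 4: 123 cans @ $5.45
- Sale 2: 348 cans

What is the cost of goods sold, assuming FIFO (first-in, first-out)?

COGS = $6,525.35

Sale 1 (364) [FIFO — oldest first]: 226 @ $10.40 + 138 @ $9.50 = $3,661.40
Sale 2 (348) [FIFO — oldest first]: 198 @ $9.50 + 81 @ $6.30 + 69 @ $6.85 = $2,863.95
Total COGS = $3,661.40 + $2,863.95 = $6,525.35
Ending inventory: 319 @ $6.85 + 123 @ $5.45 = $2,855.50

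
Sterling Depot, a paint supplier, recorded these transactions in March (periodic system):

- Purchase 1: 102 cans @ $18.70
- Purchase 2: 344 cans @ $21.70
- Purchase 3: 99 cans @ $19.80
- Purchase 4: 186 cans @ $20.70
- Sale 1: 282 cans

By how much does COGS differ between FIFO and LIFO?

FIFO COGS: 102 @ $18.70 + 180 @ $21.70 = $5,813.40
LIFO COGS: 186 @ $20.70 + 96 @ $19.80 = $5,751.00
Difference = |$5,813.40 − $5,751.00| = $62.40

$62.40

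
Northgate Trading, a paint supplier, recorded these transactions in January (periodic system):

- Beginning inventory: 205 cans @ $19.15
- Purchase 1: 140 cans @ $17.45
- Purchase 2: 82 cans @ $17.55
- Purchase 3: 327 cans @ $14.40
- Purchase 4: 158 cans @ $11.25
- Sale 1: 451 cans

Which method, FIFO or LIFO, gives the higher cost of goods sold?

FIFO COGS: 205 @ $19.15 + 140 @ $17.45 + 82 @ $17.55 + 24 @ $14.40 = $8,153.45
LIFO COGS: 158 @ $11.25 + 293 @ $14.40 = $5,996.70

FIFO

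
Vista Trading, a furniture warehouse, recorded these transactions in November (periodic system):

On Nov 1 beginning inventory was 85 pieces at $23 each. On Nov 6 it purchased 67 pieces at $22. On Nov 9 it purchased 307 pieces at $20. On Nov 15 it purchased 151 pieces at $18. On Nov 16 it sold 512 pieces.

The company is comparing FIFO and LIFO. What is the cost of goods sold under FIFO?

FIFO COGS: 85 @ $23 + 67 @ $22 + 307 @ $20 + 53 @ $18 = $10,523
LIFO COGS: 151 @ $18 + 307 @ $20 + 54 @ $22 = $10,046

COGS = $10,523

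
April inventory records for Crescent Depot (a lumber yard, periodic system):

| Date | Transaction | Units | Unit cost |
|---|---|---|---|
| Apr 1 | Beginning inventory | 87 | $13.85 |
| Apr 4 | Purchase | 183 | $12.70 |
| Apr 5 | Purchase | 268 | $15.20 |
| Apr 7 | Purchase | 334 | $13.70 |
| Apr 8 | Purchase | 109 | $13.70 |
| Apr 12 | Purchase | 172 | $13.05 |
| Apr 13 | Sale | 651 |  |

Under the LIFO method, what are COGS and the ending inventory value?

Apr 13, 651 sold [LIFO — newest first]: 172 @ $13.05 + 109 @ $13.70 + 334 @ $13.70 + 36 @ $15.20 = $8,860.90
Ending inventory: 87 @ $13.85 + 183 @ $12.70 + 232 @ $15.20 = $7,055.45

COGS = $8,860.90; ending inventory = $7,055.45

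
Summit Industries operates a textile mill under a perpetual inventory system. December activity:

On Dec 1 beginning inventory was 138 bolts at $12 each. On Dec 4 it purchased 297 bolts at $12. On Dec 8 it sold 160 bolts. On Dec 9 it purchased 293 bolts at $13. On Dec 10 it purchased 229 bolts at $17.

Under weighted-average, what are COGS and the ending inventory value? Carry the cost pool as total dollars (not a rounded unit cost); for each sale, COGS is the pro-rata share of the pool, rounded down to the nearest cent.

After Dec 1: 138 on hand, pool $1,656.00 (≈ $12.0000 each)
After Dec 4: 435 on hand, pool $5,220.00 (≈ $12.0000 each)
Dec 8, sell 160: 160/435 × $5,220.00 → $1,920.00
After Dec 9: 568 on hand, pool $7,109.00 (≈ $12.5158 each)
After Dec 10: 797 on hand, pool $11,002.00 (≈ $13.8043 each)
Ending inventory (cost pool remaining) = $11,002.00
Check: goods available $12,922.00 = COGS $1,920.00 + ending $11,002.00

COGS = $1,920.00; ending inventory = $11,002.00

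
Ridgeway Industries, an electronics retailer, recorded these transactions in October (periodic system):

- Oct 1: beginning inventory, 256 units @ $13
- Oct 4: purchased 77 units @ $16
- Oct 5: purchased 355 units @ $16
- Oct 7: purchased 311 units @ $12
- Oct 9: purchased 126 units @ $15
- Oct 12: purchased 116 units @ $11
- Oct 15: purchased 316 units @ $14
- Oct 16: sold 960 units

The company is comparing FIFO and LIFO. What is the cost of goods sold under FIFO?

FIFO COGS: 256 @ $13 + 77 @ $16 + 355 @ $16 + 272 @ $12 = $13,504
LIFO COGS: 316 @ $14 + 116 @ $11 + 126 @ $15 + 311 @ $12 + 91 @ $16 = $12,778

COGS = $13,504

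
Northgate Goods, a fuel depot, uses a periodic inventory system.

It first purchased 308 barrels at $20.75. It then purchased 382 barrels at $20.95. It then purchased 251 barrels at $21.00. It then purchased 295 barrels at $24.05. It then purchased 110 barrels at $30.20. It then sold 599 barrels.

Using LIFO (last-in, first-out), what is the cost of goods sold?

COGS = $14,490.75

Sale 1 (599) [LIFO — newest first]: 110 @ $30.20 + 295 @ $24.05 + 194 @ $21.00 = $14,490.75
Ending inventory: 308 @ $20.75 + 382 @ $20.95 + 57 @ $21.00 = $15,590.90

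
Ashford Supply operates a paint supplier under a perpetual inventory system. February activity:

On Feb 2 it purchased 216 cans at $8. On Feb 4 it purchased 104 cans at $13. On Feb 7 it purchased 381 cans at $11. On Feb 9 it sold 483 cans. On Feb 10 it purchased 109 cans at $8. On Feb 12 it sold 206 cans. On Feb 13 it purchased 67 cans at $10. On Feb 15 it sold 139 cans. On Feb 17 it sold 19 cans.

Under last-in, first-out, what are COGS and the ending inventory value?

Feb 9, 483 sold [LIFO — newest first]: 381 @ $11 + 102 @ $13 = $5,517
Feb 12, 206 sold [LIFO — newest first]: 109 @ $8 + 2 @ $13 + 95 @ $8 = $1,658
Feb 15, 139 sold [LIFO — newest first]: 67 @ $10 + 72 @ $8 = $1,246
Feb 17, 19 sold [LIFO — newest first]: 19 @ $8 = $152
Total COGS = $5,517 + $1,658 + $1,246 + $152 = $8,573
Ending inventory: 30 @ $8 = $240
Check: goods available $8,813 = COGS $8,573 + ending $240

COGS = $8,573; ending inventory = $240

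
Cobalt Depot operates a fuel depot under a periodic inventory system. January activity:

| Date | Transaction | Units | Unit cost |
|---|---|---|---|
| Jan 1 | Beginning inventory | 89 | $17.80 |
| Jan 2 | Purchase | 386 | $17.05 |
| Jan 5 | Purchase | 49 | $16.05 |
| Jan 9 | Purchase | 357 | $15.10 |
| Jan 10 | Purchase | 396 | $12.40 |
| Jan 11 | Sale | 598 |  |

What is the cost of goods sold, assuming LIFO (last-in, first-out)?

Jan 11, 598 sold [LIFO — newest first]: 396 @ $12.40 + 202 @ $15.10 = $7,960.60
Ending inventory: 89 @ $17.80 + 386 @ $17.05 + 49 @ $16.05 + 155 @ $15.10 = $11,292.45

COGS = $7,960.60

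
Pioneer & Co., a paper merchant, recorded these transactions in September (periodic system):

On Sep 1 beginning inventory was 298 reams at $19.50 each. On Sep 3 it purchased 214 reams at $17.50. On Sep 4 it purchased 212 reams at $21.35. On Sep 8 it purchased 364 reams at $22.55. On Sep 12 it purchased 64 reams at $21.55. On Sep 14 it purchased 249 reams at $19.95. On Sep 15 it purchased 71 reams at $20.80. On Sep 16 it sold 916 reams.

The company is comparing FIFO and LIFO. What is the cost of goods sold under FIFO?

FIFO COGS: 298 @ $19.50 + 214 @ $17.50 + 212 @ $21.35 + 192 @ $22.55 = $18,411.80
LIFO COGS: 71 @ $20.80 + 249 @ $19.95 + 64 @ $21.55 + 364 @ $22.55 + 168 @ $21.35 = $19,618.55

COGS = $18,411.80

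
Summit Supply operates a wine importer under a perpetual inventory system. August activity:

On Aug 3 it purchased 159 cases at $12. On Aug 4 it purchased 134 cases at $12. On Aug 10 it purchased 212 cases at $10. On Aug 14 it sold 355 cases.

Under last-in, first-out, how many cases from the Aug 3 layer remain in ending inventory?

Aug 14, 355 sold [LIFO — newest first]: 212 @ $10 + 134 @ $12 + 9 @ $12 = $3,836
Ending inventory: 150 @ $12 = $1,800

150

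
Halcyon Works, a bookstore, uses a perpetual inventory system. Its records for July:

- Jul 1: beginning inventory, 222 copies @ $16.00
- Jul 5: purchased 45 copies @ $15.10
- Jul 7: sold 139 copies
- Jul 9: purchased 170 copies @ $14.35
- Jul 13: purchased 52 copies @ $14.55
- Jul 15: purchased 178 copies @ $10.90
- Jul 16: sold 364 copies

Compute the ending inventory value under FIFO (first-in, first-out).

Ending inventory = $1,787.60

Jul 7, 139 sold [FIFO — oldest first]: 139 @ $16.00 = $2,224.00
Jul 16, 364 sold [FIFO — oldest first]: 83 @ $16.00 + 45 @ $15.10 + 170 @ $14.35 + 52 @ $14.55 + 14 @ $10.90 = $5,356.20
Total COGS = $2,224.00 + $5,356.20 = $7,580.20
Ending inventory: 164 @ $10.90 = $1,787.60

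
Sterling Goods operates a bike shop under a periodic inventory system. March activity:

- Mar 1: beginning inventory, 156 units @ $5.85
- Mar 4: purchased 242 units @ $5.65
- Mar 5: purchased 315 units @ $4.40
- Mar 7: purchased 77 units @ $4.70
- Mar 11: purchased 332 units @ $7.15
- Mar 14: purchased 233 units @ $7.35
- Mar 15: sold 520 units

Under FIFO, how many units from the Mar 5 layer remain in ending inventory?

193

Mar 15, 520 sold [FIFO — oldest first]: 156 @ $5.85 + 242 @ $5.65 + 122 @ $4.40 = $2,816.70
Ending inventory: 193 @ $4.40 + 77 @ $4.70 + 332 @ $7.15 + 233 @ $7.35 = $5,297.45
Check: goods available $8,114.15 = COGS $2,816.70 + ending $5,297.45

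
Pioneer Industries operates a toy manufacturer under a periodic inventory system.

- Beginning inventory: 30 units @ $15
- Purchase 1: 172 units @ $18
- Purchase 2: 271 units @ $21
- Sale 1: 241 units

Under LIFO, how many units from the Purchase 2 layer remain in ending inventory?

30

Sale 1 (241) [LIFO — newest first]: 241 @ $21 = $5,061
Ending inventory: 30 @ $15 + 172 @ $18 + 30 @ $21 = $4,176
Check: goods available $9,237 = COGS $5,061 + ending $4,176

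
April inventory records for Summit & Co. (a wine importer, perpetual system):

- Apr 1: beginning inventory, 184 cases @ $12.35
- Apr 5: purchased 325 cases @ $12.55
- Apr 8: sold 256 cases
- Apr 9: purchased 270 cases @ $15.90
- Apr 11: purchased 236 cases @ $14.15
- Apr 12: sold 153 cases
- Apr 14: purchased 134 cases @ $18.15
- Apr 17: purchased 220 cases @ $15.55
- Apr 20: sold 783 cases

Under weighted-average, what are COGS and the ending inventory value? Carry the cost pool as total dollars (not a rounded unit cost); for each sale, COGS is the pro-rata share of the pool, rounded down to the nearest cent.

After Apr 1: 184 on hand, pool $2,272.40 (≈ $12.3500 each)
After Apr 5: 509 on hand, pool $6,351.15 (≈ $12.4777 each)
Apr 8, sell 256: 256/509 × $6,351.15 → $3,194.29
After Apr 9: 523 on hand, pool $7,449.86 (≈ $14.2445 each)
After Apr 11: 759 on hand, pool $10,789.26 (≈ $14.2151 each)
Apr 12, sell 153: 153/759 × $10,789.26 → $2,174.91
After Apr 14: 740 on hand, pool $11,046.45 (≈ $14.9276 each)
After Apr 17: 960 on hand, pool $14,467.45 (≈ $15.0703 each)
Apr 20, sell 783: 783/960 × $14,467.45 → $11,800.01
Total COGS = $3,194.29 + $2,174.91 + $11,800.01 = $17,169.21
Ending inventory (cost pool remaining) = $2,667.44

COGS = $17,169.21; ending inventory = $2,667.44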